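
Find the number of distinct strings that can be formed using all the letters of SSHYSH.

60

Letter multiplicities in SSHYSH: H×2, S×3, Y×1.
The number of distinct arrangements is 6!/(3!·2!) = 720/12 = 60.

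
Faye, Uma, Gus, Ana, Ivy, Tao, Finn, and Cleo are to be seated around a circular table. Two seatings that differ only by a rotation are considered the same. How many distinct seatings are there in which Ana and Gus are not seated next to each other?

All circular seatings of 8 people number (7)! = 5040.
Seatings with Ana beside Gus: treat them as a block with 2 internal orders, giving 2 × (6)! = 1440.
Subtracting, 5040 − 1440 = 3600.

3600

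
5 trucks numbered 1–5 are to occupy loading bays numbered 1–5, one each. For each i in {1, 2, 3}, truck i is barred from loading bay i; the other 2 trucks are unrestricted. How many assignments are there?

Let Aᵢ (for i ∈ {1, 2, 3}) be the placements that put truck i in its forbidden loading bay. Any j of these fix j positions, leaving (5−j)! ways to fill the rest, and there are C(3,j) ways to pick which j.
By inclusion–exclusion, the number of valid placements is Σ_{j=0}^{3} (−1)^j C(3,j)·(5−j)!.
Computing: 120 − 72 + 18 − 2 = 64.

64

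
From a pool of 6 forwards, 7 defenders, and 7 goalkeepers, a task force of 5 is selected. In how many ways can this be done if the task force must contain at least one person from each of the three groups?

10976

Total 5-person selections from all 20: C(20,5) = 15504.
Selections missing a whole group: no forwards → C(14,5) = 2002; no defenders → C(13,5) = 1287; no goalkeepers → C(13,5) = 1287.
Add back selections omitting two groups (i.e. drawn from a single group): C(6,5) + C(7,5) + C(7,5) = 48.
By inclusion–exclusion: 15504 − 4576 + 48 = 10976.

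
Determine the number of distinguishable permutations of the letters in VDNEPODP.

VDNEPODP has 8 letters with D appearing twice and P appearing twice.
The number of distinct arrangements is 8!/(2!·2!) = 40320/4 = 10080.

10080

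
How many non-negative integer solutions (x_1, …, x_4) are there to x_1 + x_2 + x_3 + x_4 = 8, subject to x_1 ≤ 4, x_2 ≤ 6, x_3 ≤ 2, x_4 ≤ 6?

82

Without the upper bounds there are C(11,3) = 165 ways to split 8 among 4 variables.
Subtract solutions that violate a single cap (substitute x_i' = x_i − (cap_i+1)): x_1 ≥ 5 gives C(6,3) = 20; x_2 ≥ 7 gives C(4,3) = 4; x_3 ≥ 3 gives C(8,3) = 56; x_4 ≥ 7 gives C(4,3) = 4. Together 84.
Add back pairs where two caps are both exceeded: 0 + 1 + 0 + 0 + 0 + 0 = 1.
By inclusion–exclusion the count is 165 − 84 + 1 = 82.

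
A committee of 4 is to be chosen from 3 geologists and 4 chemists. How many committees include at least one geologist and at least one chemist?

With no constraint there are C(7,4) = 35 possible selections.
Selections missing a whole group: no geologists → C(4,4) = 1; no chemists → C(3,4) = 0.
Both groups omitted at once is impossible, so 35 − 1 = 34.

34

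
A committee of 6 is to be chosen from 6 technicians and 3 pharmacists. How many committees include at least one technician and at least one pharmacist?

Total 6-person selections from all 9: C(9,6) = 84.
Selections missing a whole group: no technicians → C(3,6) = 0; no pharmacists → C(6,6) = 1.
Both groups omitted at once is impossible, so 84 − 1 = 83.

83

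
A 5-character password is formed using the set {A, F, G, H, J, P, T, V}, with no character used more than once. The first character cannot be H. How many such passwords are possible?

5880

The first character has 8−1 = 7 choices (anything except H).
The remaining 4 characters are filled from the other 7 symbols without repetition: 7 × 6 × 5 × 4 = 840.
Total: 7 × 840 = 5880.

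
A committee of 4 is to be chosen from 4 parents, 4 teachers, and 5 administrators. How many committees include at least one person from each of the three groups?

Unrestricted: C(13,4) = 715 ways to pick any 4 of the 13.
Selections missing a whole group: no parents → C(9,4) = 126; no teachers → C(9,4) = 126; no administrators → C(8,4) = 70.
Add back selections omitting two groups (i.e. drawn from a single group): C(4,4) + C(4,4) + C(5,4) = 7.
By inclusion–exclusion: 715 − 322 + 7 = 400.

400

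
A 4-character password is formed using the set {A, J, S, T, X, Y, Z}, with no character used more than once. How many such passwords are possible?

840

This is a permutation of 4 out of 7: P(7,4) = 7!/3!.
That product is 7 × 6 × 5 × 4 = 840.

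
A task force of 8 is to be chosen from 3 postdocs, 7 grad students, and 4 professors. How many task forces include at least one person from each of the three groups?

2793

Unrestricted: C(14,8) = 3003 ways to pick any 8 of the 14.
Subtract selections that omit an entire group: no postdocs → C(11,8) = 165; no grad students → C(7,8) = 0; no professors → C(10,8) = 45.
Add back selections omitting two groups (i.e. drawn from a single group): C(3,8) + C(7,8) + C(4,8) = 0.
By inclusion–exclusion: 3003 − 210 + 0 = 2793.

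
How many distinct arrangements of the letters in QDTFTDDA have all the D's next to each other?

360

Treat the 3 copies of D as a single block. The multiset to arrange is then {DDD, A, F, Q, T, T}, 6 items in all.
That gives (6)!/(2!) = 360 arrangements.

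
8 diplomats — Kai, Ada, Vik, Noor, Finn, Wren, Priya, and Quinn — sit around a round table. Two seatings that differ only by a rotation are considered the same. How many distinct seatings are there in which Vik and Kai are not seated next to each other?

Without the restriction there are (7)! = 5040 seatings.
Those with Vik next to Kai: fuse the pair into one unit and seat 7 units around a circle — 2·(6)! = 1440.
Subtracting, 5040 − 1440 = 3600.

3600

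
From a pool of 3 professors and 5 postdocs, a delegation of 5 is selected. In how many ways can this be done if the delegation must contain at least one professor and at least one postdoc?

55

Unrestricted: C(8,5) = 56 ways to pick any 5 of the 8.
Subtract selections that omit an entire group: no professors → C(5,5) = 1; no postdocs → C(3,5) = 0.
Both groups omitted at once is impossible, so 56 − 1 = 55.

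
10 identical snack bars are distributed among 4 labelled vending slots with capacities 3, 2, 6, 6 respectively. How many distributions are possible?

64

By stars and bars, unrestricted non-negative solutions to x_1+…+x_4 = 10 number C(10+3,3) = 286.
Subtract solutions that violate a single cap (substitute x_i' = x_i − (cap_i+1)): x_1 ≥ 4 gives C(9,3) = 84; x_2 ≥ 3 gives C(10,3) = 120; x_3 ≥ 7 gives C(6,3) = 20; x_4 ≥ 7 gives C(6,3) = 20. Together 244.
Add back pairs where two caps are both exceeded: 20 + 0 + 0 + 1 + 1 + 0 = 22.
By inclusion–exclusion the count is 286 − 244 + 22 = 64.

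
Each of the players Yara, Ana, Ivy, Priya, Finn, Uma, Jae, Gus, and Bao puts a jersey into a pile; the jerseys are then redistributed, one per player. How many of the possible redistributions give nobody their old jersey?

133496

Let Aᵢ be the assignments in which player i gets their old jersey. We want the size of the complement of A₁∪…∪A_9.
By inclusion–exclusion this is Σ_{j=0}^{9} (−1)^j C(9,j)·(9−j)!.
Computing: 362880 − 362880 + 181440 − 60480 + 15120 − 3024 + 504 − 72 + 9 − 1 = 133496.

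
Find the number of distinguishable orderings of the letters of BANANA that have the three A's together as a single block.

12

Treat the 3 copies of A as a single block. The multiset to arrange is then {AAA, B, N, N}, 4 items in all.
That gives (4)!/(2!) = 12 arrangements.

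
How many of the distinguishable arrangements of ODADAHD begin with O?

60

Fix O in the first position and arrange the remaining 6 letters.
Those 6 letters have A appearing twice and D appearing 3 times, giving (6)!/(3!·2!) = 60.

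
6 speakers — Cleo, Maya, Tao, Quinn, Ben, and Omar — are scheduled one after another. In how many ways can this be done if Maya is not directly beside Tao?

Of the 6! = 720 arrangements, those with Maya and Tao adjacent number 2 × 5! = 240 (treat the pair as a block with 2 internal orders).
So 720 − 240 = 480 arrangements keep them apart.

480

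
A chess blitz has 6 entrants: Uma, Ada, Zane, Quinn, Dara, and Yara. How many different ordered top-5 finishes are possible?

720

This is an ordered selection of 5 from 6: P(6,5).
That gives 6 × 5 × 4 × 3 × 2 = 720.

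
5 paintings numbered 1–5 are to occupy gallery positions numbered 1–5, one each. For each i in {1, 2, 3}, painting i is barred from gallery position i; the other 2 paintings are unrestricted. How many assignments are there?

Let Aᵢ (for i ∈ {1, 2, 3}) be the placements that put painting i in its forbidden gallery position. Any j of these fix j positions, leaving (5−j)! ways to fill the rest, and there are C(3,j) ways to pick which j.
By inclusion–exclusion, the number of valid placements is Σ_{j=0}^{3} (−1)^j C(3,j)·(5−j)!.
Computing: 120 − 72 + 18 − 2 = 64.

64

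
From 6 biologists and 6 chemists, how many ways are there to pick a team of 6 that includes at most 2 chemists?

262

Split by how many chemists are chosen (0 through 2).
Sum: C(6,0)·C(6,6) + C(6,1)·C(6,5) + C(6,2)·C(6,4) = 1 + 36 + 225 = 262.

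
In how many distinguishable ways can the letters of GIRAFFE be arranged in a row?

2520

GIRAFFE has 7 letters with F appearing twice.
Dividing 7! = 5040 by 2! = 2 for the repeated letters gives 2520.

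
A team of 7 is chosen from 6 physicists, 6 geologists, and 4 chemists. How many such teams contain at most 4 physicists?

Split by how many physicists are chosen (0 through 4).
Sum: C(6,0)·C(10,7) + C(6,1)·C(10,6) + C(6,2)·C(10,5) + C(6,3)·C(10,4) + C(6,4)·C(10,3) = 120 + 1260 + 3780 + 4200 + 1800 = 11160.

11160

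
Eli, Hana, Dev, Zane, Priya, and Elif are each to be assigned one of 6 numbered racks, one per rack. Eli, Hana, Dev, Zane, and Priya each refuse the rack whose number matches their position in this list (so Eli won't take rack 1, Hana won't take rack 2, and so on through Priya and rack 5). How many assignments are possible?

Let Aᵢ (for 1 ≤ i ≤ 5) be the placements that put person i in their forbidden rack. Any j of these fix j positions, leaving (6−j)! ways to fill the rest, and there are C(5,j) ways to pick which j.
By inclusion–exclusion, the number of valid placements is Σ_{j=0}^{5} (−1)^j C(5,j)·(6−j)!.
Computing: 720 − 600 + 240 − 60 + 10 − 1 = 309.

309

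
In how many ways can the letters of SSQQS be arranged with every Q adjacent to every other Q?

4

Treat the 2 copies of Q as a single block. The multiset to arrange is then {QQ, S, S, S}, 4 items in all.
That gives (4)!/(3!) = 4 arrangements.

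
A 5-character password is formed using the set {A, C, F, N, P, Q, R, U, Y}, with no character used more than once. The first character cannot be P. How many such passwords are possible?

The first character has 9−1 = 8 choices (anything except P).
The remaining 4 characters are filled from the other 8 symbols without repetition: 8 × 7 × 6 × 5 = 1680.
Total: 8 × 1680 = 13440.

13440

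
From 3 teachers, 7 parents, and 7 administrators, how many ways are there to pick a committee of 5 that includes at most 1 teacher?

5005

Split by how many teachers are chosen (0 through 1).
Sum: C(3,0)·C(14,5) + C(3,1)·C(14,4) = 2002 + 3003 = 5005.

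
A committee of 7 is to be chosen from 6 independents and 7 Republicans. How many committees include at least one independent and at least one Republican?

With no constraint there are C(13,7) = 1716 possible selections.
Subtract selections that omit an entire group: no independents → C(7,7) = 1; no Republicans → C(6,7) = 0.
Both groups omitted at once is impossible, so 1716 − 1 = 1715.

1715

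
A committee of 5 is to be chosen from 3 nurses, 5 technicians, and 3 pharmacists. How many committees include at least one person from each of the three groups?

345

Unrestricted: C(11,5) = 462 ways to pick any 5 of the 11.
Subtract selections that omit an entire group: no nurses → C(8,5) = 56; no technicians → C(6,5) = 6; no pharmacists → C(8,5) = 56.
Add back selections omitting two groups (i.e. drawn from a single group): C(3,5) + C(5,5) + C(3,5) = 1.
By inclusion–exclusion: 462 − 118 + 1 = 345.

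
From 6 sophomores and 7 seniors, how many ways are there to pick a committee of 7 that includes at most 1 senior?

7

Split by how many seniors are chosen (0 through 1).
Sum: C(7,0)·C(6,7) + C(7,1)·C(6,6) = 0 + 7 = 7.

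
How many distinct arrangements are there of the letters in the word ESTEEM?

120

Letter multiplicities in ESTEEM: E×3, M×1, S×1, T×1.
Dividing 6! = 720 by 3! = 6 for the repeated letters gives 120.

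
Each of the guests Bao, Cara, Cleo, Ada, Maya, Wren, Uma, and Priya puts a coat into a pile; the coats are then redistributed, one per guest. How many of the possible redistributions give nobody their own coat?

14833

Let Aᵢ be the assignments in which guest i gets their own coat. We want the size of the complement of A₁∪…∪A_8.
By inclusion–exclusion this is Σ_{j=0}^{8} (−1)^j C(8,j)·(8−j)!.
Computing: 40320 − 40320 + 20160 − 6720 + 1680 − 336 + 56 − 8 + 1 = 14833.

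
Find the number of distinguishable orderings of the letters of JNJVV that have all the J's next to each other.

12

Treat the 2 copies of J as a single block. The multiset to arrange is then {JJ, N, V, V}, 4 items in all.
That gives (4)!/(2!) = 12 arrangements.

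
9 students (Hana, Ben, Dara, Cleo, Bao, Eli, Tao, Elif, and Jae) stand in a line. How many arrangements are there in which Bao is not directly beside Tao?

Of the 9! = 362880 arrangements, those with Bao and Tao adjacent number 2 × 8! = 80640 (treat the pair as a block with 2 internal orders).
Complementary counting: 362880 − 80640 = 282240.

282240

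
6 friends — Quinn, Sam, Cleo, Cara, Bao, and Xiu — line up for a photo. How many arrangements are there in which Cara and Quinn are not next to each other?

There are 6! = 720 arrangements in all. If Cara and Quinn are adjacent, merging them into one block gives 2·(5)! = 240 arrangements.
Complementary counting: 720 − 240 = 480.

480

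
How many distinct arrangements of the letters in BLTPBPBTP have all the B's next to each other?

Treat the 3 copies of B as a single block. The multiset to arrange is then {BBB, L, P, P, P, T, T}, 7 items in all.
That gives (7)!/(3!·2!) = 420 arrangements.

420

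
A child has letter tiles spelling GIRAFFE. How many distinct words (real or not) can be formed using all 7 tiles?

Letter multiplicities in GIRAFFE: A×1, E×1, F×2, G×1, I×1, R×1.
The number of distinct arrangements is 7!/(2!) = 5040/2 = 2520.

2520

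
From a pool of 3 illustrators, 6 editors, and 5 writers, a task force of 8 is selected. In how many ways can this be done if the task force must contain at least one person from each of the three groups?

2828

Unrestricted: C(14,8) = 3003 ways to pick any 8 of the 14.
Selections missing a whole group: no illustrators → C(11,8) = 165; no editors → C(8,8) = 1; no writers → C(9,8) = 9.
Add back selections omitting two groups (i.e. drawn from a single group): C(3,8) + C(6,8) + C(5,8) = 0.
By inclusion–exclusion: 3003 − 175 + 0 = 2828.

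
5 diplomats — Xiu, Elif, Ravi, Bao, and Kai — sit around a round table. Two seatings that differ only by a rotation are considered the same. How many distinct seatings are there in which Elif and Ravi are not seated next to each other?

12

Without the restriction there are (4)! = 24 seatings.
Seatings with Elif beside Ravi: treat them as a block with 2 internal orders, giving 2 × (3)! = 12.
Subtracting, 24 − 12 = 12.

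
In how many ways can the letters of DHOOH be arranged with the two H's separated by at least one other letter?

18

Total arrangements of DHOOH: 5!/(2!·2!) = 30.
Arrangements with the H's together: treat HH as one letter, giving (4)!/(2!) = 12.
Subtracting, 30 − 12 = 18 arrangements keep the H's apart.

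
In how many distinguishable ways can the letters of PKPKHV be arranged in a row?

The 6 letters of PKPKHV have repeats: K appearing twice and P appearing twice.
The number of distinct arrangements is 6!/(2!·2!) = 720/4 = 180.

180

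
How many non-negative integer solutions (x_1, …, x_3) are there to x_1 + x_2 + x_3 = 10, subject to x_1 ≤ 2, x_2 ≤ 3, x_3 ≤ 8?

9

Ignoring the caps, the number of non-negative solutions to x_1+…+x_3 = 10 is C(12,2) = 66.
Subtract solutions that violate a single cap (substitute x_i' = x_i − (cap_i+1)): x_1 ≥ 3 gives C(9,2) = 36; x_2 ≥ 4 gives C(8,2) = 28; x_3 ≥ 9 gives C(3,2) = 3. Together 67.
Add back pairs where two caps are both exceeded: 10 + 0 + 0 = 10.
By inclusion–exclusion the count is 66 − 67 + 10 = 9.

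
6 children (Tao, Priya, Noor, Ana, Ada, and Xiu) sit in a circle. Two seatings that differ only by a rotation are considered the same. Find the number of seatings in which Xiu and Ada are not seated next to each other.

72

All circular seatings of 6 people number (5)! = 120.
Seatings with Xiu beside Ada: treat them as a block with 2 internal orders, giving 2 × (4)! = 48.
Subtracting, 120 − 48 = 72.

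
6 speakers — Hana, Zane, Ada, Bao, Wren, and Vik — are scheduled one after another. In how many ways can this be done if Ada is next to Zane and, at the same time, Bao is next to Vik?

Treat {Ada,Zane} as one block (2 orders) and {Bao,Vik} as another (2 orders).
That leaves 4 units to arrange: 2 × 2 × 4! = 4 × 24 = 96.

96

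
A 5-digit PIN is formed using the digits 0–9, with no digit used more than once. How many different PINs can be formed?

30240

With no repetition, fill the 5 digits in order: 10 choices, then 9, down to 6.
10 × 9 × 8 × 7 × 6 = 30240.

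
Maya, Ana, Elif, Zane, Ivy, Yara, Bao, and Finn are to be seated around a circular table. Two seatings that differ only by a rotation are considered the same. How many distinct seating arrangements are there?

Fix one person's seat to break rotational symmetry; the remaining 7 people can be arranged in (7)! = 5040 ways.

5040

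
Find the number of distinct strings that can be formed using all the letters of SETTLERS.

SETTLERS has 8 letters with E appearing twice, S appearing twice, and T appearing twice.
Dividing 8! = 40320 by 2!·2!·2! = 8 for the repeated letters gives 5040.

5040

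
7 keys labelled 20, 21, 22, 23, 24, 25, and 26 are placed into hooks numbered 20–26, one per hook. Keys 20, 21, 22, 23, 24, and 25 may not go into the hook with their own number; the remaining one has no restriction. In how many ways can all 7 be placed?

2119

Let Aᵢ (for 20 ≤ i ≤ 25) be the placements that put key i in its forbidden hook. Any j of these fix j positions, leaving (7−j)! ways to fill the rest, and there are C(6,j) ways to pick which j.
By inclusion–exclusion, the number of valid placements is Σ_{j=0}^{6} (−1)^j C(6,j)·(7−j)!.
Computing: 5040 − 4320 + 1800 − 480 + 90 − 12 + 1 = 2119.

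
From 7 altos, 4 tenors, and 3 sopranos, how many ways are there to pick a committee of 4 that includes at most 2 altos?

721

Split by how many altos are chosen (0 through 2).
Sum: C(7,0)·C(7,4) + C(7,1)·C(7,3) + C(7,2)·C(7,2) = 35 + 245 + 441 = 721.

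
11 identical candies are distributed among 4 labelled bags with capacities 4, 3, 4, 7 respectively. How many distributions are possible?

By stars and bars, unrestricted non-negative solutions to x_1+…+x_4 = 11 number C(11+3,3) = 364.
Subtract solutions that violate a single cap (substitute x_i' = x_i − (cap_i+1)): x_1 ≥ 5 gives C(9,3) = 84; x_2 ≥ 4 gives C(10,3) = 120; x_3 ≥ 5 gives C(9,3) = 84; x_4 ≥ 8 gives C(6,3) = 20. Together 308.
Add back pairs where two caps are both exceeded: 10 + 4 + 0 + 10 + 0 + 0 = 24.
By inclusion–exclusion the count is 364 − 308 + 24 = 80.

80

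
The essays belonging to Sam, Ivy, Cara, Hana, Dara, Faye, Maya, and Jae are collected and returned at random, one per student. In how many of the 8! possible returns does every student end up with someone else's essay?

Let Aᵢ be the assignments in which student i gets their own essay. We want the size of the complement of A₁∪…∪A_8.
By inclusion–exclusion this is Σ_{j=0}^{8} (−1)^j C(8,j)·(8−j)!.
Computing: 40320 − 40320 + 20160 − 6720 + 1680 − 336 + 56 − 8 + 1 = 14833.

14833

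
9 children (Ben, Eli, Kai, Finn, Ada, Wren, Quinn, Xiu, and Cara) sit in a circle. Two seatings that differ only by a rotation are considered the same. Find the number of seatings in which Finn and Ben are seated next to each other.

Treat {Finn, Ben} as one unit (2 internal orders) and seat the resulting 8 units around the table: (7)! circular arrangements.
So 2 × (7)! = 2 × 5040 = 10080.

10080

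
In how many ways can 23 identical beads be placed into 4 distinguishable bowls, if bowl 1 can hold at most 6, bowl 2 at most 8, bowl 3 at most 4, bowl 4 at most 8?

20

Without the upper bounds there are C(26,3) = 2600 ways to split 23 among 4 bowls.
Subtract solutions that violate a single cap (substitute x_i' = x_i − (cap_i+1)): x_1 ≥ 7 gives C(19,3) = 969; x_2 ≥ 9 gives C(17,3) = 680; x_3 ≥ 5 gives C(21,3) = 1330; x_4 ≥ 9 gives C(17,3) = 680. Together 3659.
Add back pairs where two caps are both exceeded: 120 + 364 + 120 + 220 + 56 + 220 = 1100.
Subtract triples: 10 + 0 + 10 + 1 = 21.
By inclusion–exclusion the count is 2600 − 3659 + 1100 − 21 = 20.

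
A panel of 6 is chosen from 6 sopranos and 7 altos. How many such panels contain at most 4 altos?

Split by how many altos are chosen (0 through 4).
Sum: C(7,0)·C(6,6) + C(7,1)·C(6,5) + C(7,2)·C(6,4) + C(7,3)·C(6,3) + C(7,4)·C(6,2) = 1 + 42 + 315 + 700 + 525 = 1583.

1583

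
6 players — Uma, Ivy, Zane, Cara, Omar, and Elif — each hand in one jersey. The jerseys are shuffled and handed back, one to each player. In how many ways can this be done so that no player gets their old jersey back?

Let Aᵢ be the assignments in which player i gets their old jersey. We want the size of the complement of A₁∪…∪A_6.
By inclusion–exclusion this is Σ_{j=0}^{6} (−1)^j C(6,j)·(6−j)!.
Computing: 720 − 720 + 360 − 120 + 30 − 6 + 1 = 265.

265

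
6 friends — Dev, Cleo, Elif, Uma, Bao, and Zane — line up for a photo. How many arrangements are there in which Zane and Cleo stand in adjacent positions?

Place the 4 others and the Zane-Cleo pair as 5 objects in a line; the pair has 2 internal arrangements.
That gives 2 × 5! = 2 × 120 = 240.

240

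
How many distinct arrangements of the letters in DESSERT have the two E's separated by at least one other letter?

900

Total arrangements of DESSERT: 7!/(2!·2!) = 1260.
Arrangements with the E's together: treat EE as one letter, giving (6)!/(2!) = 360.
Hence 1260 − 360 = 900.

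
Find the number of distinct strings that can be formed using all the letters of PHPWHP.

60

PHPWHP has 6 letters with H appearing twice and P appearing 3 times.
The number of distinct arrangements is 6!/(3!·2!) = 720/12 = 60.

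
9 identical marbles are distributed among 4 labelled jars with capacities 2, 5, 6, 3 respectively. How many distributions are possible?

Without the upper bounds there are C(12,3) = 220 ways to split 9 among 4 jars.
Subtract solutions that violate a single cap (substitute x_i' = x_i − (cap_i+1)): x_1 ≥ 3 gives C(9,3) = 84; x_2 ≥ 6 gives C(6,3) = 20; x_3 ≥ 7 gives C(5,3) = 10; x_4 ≥ 4 gives C(8,3) = 56. Together 170.
Add back pairs where two caps are both exceeded: 1 + 0 + 10 + 0 + 0 + 0 = 11.
By inclusion–exclusion the count is 220 − 170 + 11 = 61.

61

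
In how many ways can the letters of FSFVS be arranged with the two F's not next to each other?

18

There are 5!/(2!·2!) = 30 arrangements of FSFVS in total.
Arrangements with the F's together: treat FF as one letter, giving (4)!/(2!) = 12.
Hence 30 − 12 = 18.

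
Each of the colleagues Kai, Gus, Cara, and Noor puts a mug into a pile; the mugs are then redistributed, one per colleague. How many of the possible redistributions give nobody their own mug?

Let Aᵢ be the assignments in which colleague i gets their own mug. We want the size of the complement of A₁∪…∪A_4.
By inclusion–exclusion this is Σ_{j=0}^{4} (−1)^j C(4,j)·(4−j)!.
Computing: 24 − 24 + 12 − 4 + 1 = 9.

9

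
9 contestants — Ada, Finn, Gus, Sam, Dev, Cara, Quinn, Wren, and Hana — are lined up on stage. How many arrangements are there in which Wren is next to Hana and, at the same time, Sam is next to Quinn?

Treat {Wren,Hana} as one block (2 orders) and {Sam,Quinn} as another (2 orders).
That leaves 7 units to arrange: 2 × 2 × 7! = 4 × 5040 = 20160.

20160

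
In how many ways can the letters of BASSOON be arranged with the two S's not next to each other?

900

There are 7!/(2!·2!) = 1260 arrangements of BASSOON in total.
If the two S's are adjacent, glue them into one block, leaving 6 items to arrange: (6)!/(2!) = 360 ways.
Subtracting, 1260 − 360 = 900 arrangements keep the S's apart.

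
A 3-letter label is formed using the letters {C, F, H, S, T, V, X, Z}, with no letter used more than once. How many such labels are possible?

336

This is a permutation of 3 out of 8: P(8,3) = 8!/5!.
8 × 7 × 6 = 336.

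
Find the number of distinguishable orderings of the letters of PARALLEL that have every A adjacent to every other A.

840

Treat the 2 copies of A as a single block. The multiset to arrange is then {AA, E, L, L, L, P, R}, 7 items in all.
That gives (7)!/(3!) = 840 arrangements.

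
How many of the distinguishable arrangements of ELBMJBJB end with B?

1260

Fix B in the last position and arrange the remaining 7 letters.
Those 7 letters have B appearing twice and J appearing twice, giving (7)!/(2!·2!) = 1260.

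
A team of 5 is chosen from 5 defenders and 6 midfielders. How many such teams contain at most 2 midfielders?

Split by how many midfielders are chosen (0 through 2).
Sum: C(6,0)·C(5,5) + C(6,1)·C(5,4) + C(6,2)·C(5,3) = 1 + 30 + 150 = 181.

181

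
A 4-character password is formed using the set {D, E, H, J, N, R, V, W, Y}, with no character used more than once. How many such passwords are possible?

3024

With no repetition, fill the 4 characters in order: 9 choices, then 8, down to 6.
That product is 9 × 8 × 7 × 6 = 3024.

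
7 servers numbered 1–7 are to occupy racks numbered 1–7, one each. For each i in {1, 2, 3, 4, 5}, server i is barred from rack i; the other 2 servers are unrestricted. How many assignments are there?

Let Aᵢ (for 1 ≤ i ≤ 5) be the placements that put server i in its forbidden rack. Any j of these fix j positions, leaving (7−j)! ways to fill the rest, and there are C(5,j) ways to pick which j.
By inclusion–exclusion, the number of valid placements is Σ_{j=0}^{5} (−1)^j C(5,j)·(7−j)!.
Computing: 5040 − 3600 + 1200 − 240 + 30 − 2 = 2428.

2428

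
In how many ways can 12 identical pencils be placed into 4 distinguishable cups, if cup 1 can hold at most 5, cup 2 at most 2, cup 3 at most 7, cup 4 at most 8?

121

By stars and bars, unrestricted non-negative solutions to x_1+…+x_4 = 12 number C(12+3,3) = 455.
Subtract solutions that violate a single cap (substitute x_i' = x_i − (cap_i+1)): x_1 ≥ 6 gives C(9,3) = 84; x_2 ≥ 3 gives C(12,3) = 220; x_3 ≥ 8 gives C(7,3) = 35; x_4 ≥ 9 gives C(6,3) = 20. Together 359.
Add back pairs where two caps are both exceeded: 20 + 0 + 0 + 4 + 1 + 0 = 25.
By inclusion–exclusion the count is 455 − 359 + 25 = 121.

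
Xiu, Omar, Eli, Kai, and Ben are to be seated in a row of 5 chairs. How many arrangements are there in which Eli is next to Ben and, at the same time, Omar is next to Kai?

Treat {Eli,Ben} as one block (2 orders) and {Omar,Kai} as another (2 orders).
That leaves 3 units to arrange: 2 × 2 × 3! = 4 × 6 = 24.

24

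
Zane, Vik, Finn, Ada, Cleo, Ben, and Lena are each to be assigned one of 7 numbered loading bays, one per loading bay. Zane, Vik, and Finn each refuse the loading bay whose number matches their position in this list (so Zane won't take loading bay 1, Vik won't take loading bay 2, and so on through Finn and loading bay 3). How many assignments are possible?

Let Aᵢ (for i ∈ {1, 2, 3}) be the placements that put person i in their forbidden loading bay. Any j of these fix j positions, leaving (7−j)! ways to fill the rest, and there are C(3,j) ways to pick which j.
By inclusion–exclusion, the number of valid placements is Σ_{j=0}^{3} (−1)^j C(3,j)·(7−j)!.
Computing: 5040 − 2160 + 360 − 24 = 3216.

3216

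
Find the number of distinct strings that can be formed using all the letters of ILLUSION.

10080

Letter multiplicities in ILLUSION: I×2, L×2, N×1, O×1, S×1, U×1.
The number of distinct arrangements is 8!/(2!·2!) = 40320/4 = 10080.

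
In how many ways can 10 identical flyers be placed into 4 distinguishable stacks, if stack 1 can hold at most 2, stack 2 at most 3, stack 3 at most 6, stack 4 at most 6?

64

By stars and bars, unrestricted non-negative solutions to x_1+…+x_4 = 10 number C(10+3,3) = 286.
Subtract solutions that violate a single cap (substitute x_i' = x_i − (cap_i+1)): x_1 ≥ 3 gives C(10,3) = 120; x_2 ≥ 4 gives C(9,3) = 84; x_3 ≥ 7 gives C(6,3) = 20; x_4 ≥ 7 gives C(6,3) = 20. Together 244.
Add back pairs where two caps are both exceeded: 20 + 1 + 1 + 0 + 0 + 0 = 22.
By inclusion–exclusion the count is 286 − 244 + 22 = 64.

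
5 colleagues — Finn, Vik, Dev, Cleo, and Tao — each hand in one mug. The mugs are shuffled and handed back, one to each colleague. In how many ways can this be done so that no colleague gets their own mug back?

44

This is the derangement count D_5: permutations of 5 items with no fixed point.
By inclusion–exclusion this is Σ_{j=0}^{5} (−1)^j C(5,j)·(5−j)!.
Computing: 120 − 120 + 60 − 20 + 5 − 1 = 44.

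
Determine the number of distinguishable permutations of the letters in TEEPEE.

30

TEEPEE has 6 letters with E appearing 4 times.
So there are 6! / (4!) = 30 distinguishable arrangements.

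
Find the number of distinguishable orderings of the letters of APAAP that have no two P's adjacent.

There are 5!/(3!·2!) = 10 arrangements of APAAP in total.
Arrangements with the P's together: treat PP as one letter, giving (4)!/(3!) = 4.
Hence 10 − 4 = 6.

6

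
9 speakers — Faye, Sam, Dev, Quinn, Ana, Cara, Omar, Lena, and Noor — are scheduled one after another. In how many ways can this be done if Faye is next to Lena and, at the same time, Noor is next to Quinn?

20160

Treat {Faye,Lena} as one block (2 orders) and {Noor,Quinn} as another (2 orders).
That leaves 7 units to arrange: 2 × 2 × 7! = 4 × 5040 = 20160.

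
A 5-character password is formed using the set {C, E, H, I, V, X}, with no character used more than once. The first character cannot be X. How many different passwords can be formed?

The first character has 6−1 = 5 choices (anything except X).
The remaining 4 characters are filled from the other 5 symbols without repetition: 5 × 4 × 3 × 2 = 120.
Total: 5 × 120 = 600.

600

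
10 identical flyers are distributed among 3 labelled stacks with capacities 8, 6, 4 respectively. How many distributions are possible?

Ignoring the caps, the number of non-negative solutions to x_1+…+x_3 = 10 is C(12,2) = 66.
Subtract solutions that violate a single cap (substitute x_i' = x_i − (cap_i+1)): x_1 ≥ 9 gives C(3,2) = 3; x_2 ≥ 7 gives C(5,2) = 10; x_3 ≥ 5 gives C(7,2) = 21. Together 34.
No two caps can be exceeded simultaneously, so the pair terms are all 0.
By inclusion–exclusion the count is 66 − 34 + 0 = 32.

32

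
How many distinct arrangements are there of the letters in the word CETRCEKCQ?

30240

The 9 letters of CETRCEKCQ have repeats: C appearing 3 times and E appearing twice.
The number of distinct arrangements is 9!/(3!·2!) = 362880/12 = 30240.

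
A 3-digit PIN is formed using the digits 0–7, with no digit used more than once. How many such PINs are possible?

This is a permutation of 3 out of 8: P(8,3) = 8!/5!.
That product is 8 × 7 × 6 = 336.

336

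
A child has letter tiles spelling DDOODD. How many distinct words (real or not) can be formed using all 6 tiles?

The 6 letters of DDOODD have repeats: D appearing 4 times and O appearing twice.
The number of distinct arrangements is 6!/(4!·2!) = 720/48 = 15.

15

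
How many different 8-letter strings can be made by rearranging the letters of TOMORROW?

3360

TOMORROW has 8 letters with O appearing 3 times and R appearing twice.
So there are 8! / (3!·2!) = 3360 distinguishable arrangements.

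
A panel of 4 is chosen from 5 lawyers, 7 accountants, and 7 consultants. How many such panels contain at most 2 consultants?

Split by how many consultants are chosen (0 through 2).
Sum: C(7,0)·C(12,4) + C(7,1)·C(12,3) + C(7,2)·C(12,2) = 495 + 1540 + 1386 = 3421.

3421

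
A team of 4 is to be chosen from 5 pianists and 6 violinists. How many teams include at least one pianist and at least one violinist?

310

Total 4-person selections from all 11: C(11,4) = 330.
Subtract selections that omit an entire group: no pianists → C(6,4) = 15; no violinists → C(5,4) = 5.
Both groups omitted at once is impossible, so 330 − 20 = 310.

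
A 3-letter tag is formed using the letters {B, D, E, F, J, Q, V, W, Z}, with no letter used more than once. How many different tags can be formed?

This is a permutation of 3 out of 9: P(9,3) = 9!/6!.
9 × 8 × 7 = 504.

504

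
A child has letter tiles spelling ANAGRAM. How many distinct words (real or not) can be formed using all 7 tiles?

Letter multiplicities in ANAGRAM: A×3, G×1, M×1, N×1, R×1.
Dividing 7! = 5040 by 3! = 6 for the repeated letters gives 840.

840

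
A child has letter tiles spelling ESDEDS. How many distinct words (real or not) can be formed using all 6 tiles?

The 6 letters of ESDEDS have repeats: D appearing twice, E appearing twice, and S appearing twice.
So there are 6! / (2!·2!·2!) = 90 distinguishable arrangements.

90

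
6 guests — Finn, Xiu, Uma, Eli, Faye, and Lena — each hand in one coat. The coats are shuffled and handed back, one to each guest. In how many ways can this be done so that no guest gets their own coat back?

Count assignments avoiding every fixed point. For any j of the 6 guests fixed to their own coat, the other 6−j can be arranged in (6−j)! ways.
By inclusion–exclusion this is Σ_{j=0}^{6} (−1)^j C(6,j)·(6−j)!.
Computing: 720 − 720 + 360 − 120 + 30 − 6 + 1 = 265.

265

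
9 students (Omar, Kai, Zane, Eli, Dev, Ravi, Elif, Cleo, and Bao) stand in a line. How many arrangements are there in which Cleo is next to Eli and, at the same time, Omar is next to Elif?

20160

Treat {Cleo,Eli} as one block (2 orders) and {Omar,Elif} as another (2 orders).
That leaves 7 units to arrange: 2 × 2 × 7! = 4 × 5040 = 20160.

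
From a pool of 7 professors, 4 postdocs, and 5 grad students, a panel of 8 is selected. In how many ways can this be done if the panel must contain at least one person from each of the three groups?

12201

Total 8-person selections from all 16: C(16,8) = 12870.
Subtract selections that omit an entire group: no professors → C(9,8) = 9; no postdocs → C(12,8) = 495; no grad students → C(11,8) = 165.
Add back selections omitting two groups (i.e. drawn from a single group): C(7,8) + C(4,8) + C(5,8) = 0.
By inclusion–exclusion: 12870 − 669 + 0 = 12201.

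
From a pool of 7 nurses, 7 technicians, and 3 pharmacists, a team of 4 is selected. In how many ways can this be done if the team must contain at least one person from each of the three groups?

Unrestricted: C(17,4) = 2380 ways to pick any 4 of the 17.
Selections missing a whole group: no nurses → C(10,4) = 210; no technicians → C(10,4) = 210; no pharmacists → C(14,4) = 1001.
Add back selections omitting two groups (i.e. drawn from a single group): C(7,4) + C(7,4) + C(3,4) = 70.
By inclusion–exclusion: 2380 − 1421 + 70 = 1029.

1029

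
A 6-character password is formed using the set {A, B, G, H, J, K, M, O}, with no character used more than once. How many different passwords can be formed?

20160

Choose and order 6 of the 8 symbols: the first character has 8 options, the next 7, and so on down to 3.
8 × 7 × 6 × 5 × 4 × 3 = 20160.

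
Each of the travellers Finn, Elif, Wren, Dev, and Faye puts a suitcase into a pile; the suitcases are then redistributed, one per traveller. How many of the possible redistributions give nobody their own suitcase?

44

Count assignments avoiding every fixed point. For any j of the 5 travellers fixed to their own suitcase, the other 5−j can be arranged in (5−j)! ways.
By inclusion–exclusion this is Σ_{j=0}^{5} (−1)^j C(5,j)·(5−j)!.
Computing: 120 − 120 + 60 − 20 + 5 − 1 = 44.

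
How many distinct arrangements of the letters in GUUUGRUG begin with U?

140

Fix U in the first position and arrange the remaining 7 letters.
Those 7 letters have G appearing 3 times and U appearing 3 times, giving (7)!/(3!·3!) = 140.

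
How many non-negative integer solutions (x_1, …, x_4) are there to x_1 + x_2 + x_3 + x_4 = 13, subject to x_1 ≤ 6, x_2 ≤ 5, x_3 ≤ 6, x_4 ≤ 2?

63

Ignoring the caps, the number of non-negative solutions to x_1+…+x_4 = 13 is C(16,3) = 560.
Subtract solutions that violate a single cap (substitute x_i' = x_i − (cap_i+1)): x_1 ≥ 7 gives C(9,3) = 84; x_2 ≥ 6 gives C(10,3) = 120; x_3 ≥ 7 gives C(9,3) = 84; x_4 ≥ 3 gives C(13,3) = 286. Together 574.
Add back pairs where two caps are both exceeded: 1 + 0 + 20 + 1 + 35 + 20 = 77.
By inclusion–exclusion the count is 560 − 574 + 77 = 63.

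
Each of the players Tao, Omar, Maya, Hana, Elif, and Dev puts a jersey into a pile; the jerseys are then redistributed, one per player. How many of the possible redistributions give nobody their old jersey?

This is the derangement count D_6: permutations of 6 items with no fixed point.
By inclusion–exclusion this is Σ_{j=0}^{6} (−1)^j C(6,j)·(6−j)!.
Computing: 720 − 720 + 360 − 120 + 30 − 6 + 1 = 265.

265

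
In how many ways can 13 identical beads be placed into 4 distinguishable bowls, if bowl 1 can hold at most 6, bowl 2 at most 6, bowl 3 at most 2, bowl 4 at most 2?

18

By stars and bars, unrestricted non-negative solutions to x_1+…+x_4 = 13 number C(13+3,3) = 560.
Subtract solutions that violate a single cap (substitute x_i' = x_i − (cap_i+1)): x_1 ≥ 7 gives C(9,3) = 84; x_2 ≥ 7 gives C(9,3) = 84; x_3 ≥ 3 gives C(13,3) = 286; x_4 ≥ 3 gives C(13,3) = 286. Together 740.
Add back pairs where two caps are both exceeded: 0 + 20 + 20 + 20 + 20 + 120 = 200.
Subtract triples: 0 + 0 + 1 + 1 = 2.
By inclusion–exclusion the count is 560 − 740 + 200 − 2 = 18.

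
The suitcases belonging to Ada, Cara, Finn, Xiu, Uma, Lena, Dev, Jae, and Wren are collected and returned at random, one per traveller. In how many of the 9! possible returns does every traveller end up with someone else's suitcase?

133496

Count assignments avoiding every fixed point. For any j of the 9 travellers fixed to their own suitcase, the other 9−j can be arranged in (9−j)! ways.
By inclusion–exclusion this is Σ_{j=0}^{9} (−1)^j C(9,j)·(9−j)!.
Computing: 362880 − 362880 + 181440 − 60480 + 15120 − 3024 + 504 − 72 + 9 − 1 = 133496.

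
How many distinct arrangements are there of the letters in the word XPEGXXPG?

1680

XPEGXXPG has 8 letters with G appearing twice, P appearing twice, and X appearing 3 times.
So there are 8! / (3!·2!·2!) = 1680 distinguishable arrangements.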